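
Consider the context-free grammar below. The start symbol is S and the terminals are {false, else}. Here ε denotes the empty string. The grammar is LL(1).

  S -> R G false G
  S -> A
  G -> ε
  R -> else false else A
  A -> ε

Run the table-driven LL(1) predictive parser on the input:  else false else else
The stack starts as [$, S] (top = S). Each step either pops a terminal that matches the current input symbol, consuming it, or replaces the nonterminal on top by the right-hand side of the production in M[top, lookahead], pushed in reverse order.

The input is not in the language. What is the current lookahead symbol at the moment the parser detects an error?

step 1: stack=$ S  input=else false else else $  — expand S -> R G false G
step 2: stack=$ G false G R  input=else false else else $  — expand R -> else false else A
step 3: stack=$ G false G A else false else  input=else false else else $  — match else
step 4: stack=$ G false G A else false  input=false else else $  — match false
step 5: stack=$ G false G A else  input=else else $  — match else
step 6: stack=$ G false G A  input=else $  — error: M[A, else] is empty

else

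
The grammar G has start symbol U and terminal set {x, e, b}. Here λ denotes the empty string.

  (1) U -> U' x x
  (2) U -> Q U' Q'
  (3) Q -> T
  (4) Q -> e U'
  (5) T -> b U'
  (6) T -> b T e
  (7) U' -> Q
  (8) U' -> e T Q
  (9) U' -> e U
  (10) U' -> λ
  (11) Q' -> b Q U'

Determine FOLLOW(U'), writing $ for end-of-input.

FIRST(T): from T->b U' we get {b}; from T->b T e we get {b}. So FIRST(T) = {b}.
FIRST(Q'): from Q'->b Q U' we get {b}. So FIRST(Q') = {b}.
FIRST(Q): from Q->T we get {b}; from Q->e U' we get {e}. So FIRST(Q) = {b, e}.
FIRST(U'): from U'->Q we get {b, e}; from U'->e T Q we get {e}; from U'->e U we get {e}; from U'->λ we get {λ}. So FIRST(U') = {λ, b, e}.
FIRST(U): from U->U' x x we get {b, e, x}; from U->Q U' Q' we get {b, e}. So FIRST(U) = {b, e, x}.
FOLLOW(U) includes $ since U is the start symbol.
FOLLOW(U): in U'->e U, the suffix after U is empty, so FOLLOW(U) ⊇ FOLLOW(U') = {$, b, e, x}. Thus FOLLOW(U) = {$, b, e, x}.
FOLLOW(Q'): in U->Q U' Q', the suffix after Q' is empty, so FOLLOW(Q') ⊇ FOLLOW(U) = {$, b, e, x}. Thus FOLLOW(Q') = {$, b, e, x}.
FOLLOW(Q): in U->Q U' Q', Q is followed by U' Q' with FIRST {b, e}; in U'->Q, the suffix after Q is empty, so FOLLOW(Q) ⊇ FOLLOW(U') = {$, b, e, x}; in U'->e T Q, the suffix after Q is empty, so FOLLOW(Q) ⊇ FOLLOW(U') = {$, b, e, x}; in Q'->b Q U', Q is followed by U' with FIRST {λ, b, e}; in Q'->b Q U', the suffix after Q is nullable, so FOLLOW(Q) ⊇ FOLLOW(Q') = {$, b, e, x}. Thus FOLLOW(Q) = {$, b, e, x}.
FOLLOW(T): in Q->T, the suffix after T is empty, so FOLLOW(T) ⊇ FOLLOW(Q) = {$, b, e, x}; in T->b T e, T is followed by e with FIRST {e}; in U'->e T Q, T is followed by Q with FIRST {b, e}. Thus FOLLOW(T) = {$, b, e, x}.
FOLLOW(U'): in U->U' x x, U' is followed by x x with FIRST {x}; in U->Q U' Q', U' is followed by Q' with FIRST {b}; in Q->e U', the suffix after U' is empty, so FOLLOW(U') ⊇ FOLLOW(Q) = {$, b, e, x}; in T->b U', the suffix after U' is empty, so FOLLOW(U') ⊇ FOLLOW(T) = {$, b, e, x}; in Q'->b Q U', the suffix after U' is empty, so FOLLOW(U') ⊇ FOLLOW(Q') = {$, b, e, x}. Thus FOLLOW(U') = {$, b, e, x}.

{$, b, e, x}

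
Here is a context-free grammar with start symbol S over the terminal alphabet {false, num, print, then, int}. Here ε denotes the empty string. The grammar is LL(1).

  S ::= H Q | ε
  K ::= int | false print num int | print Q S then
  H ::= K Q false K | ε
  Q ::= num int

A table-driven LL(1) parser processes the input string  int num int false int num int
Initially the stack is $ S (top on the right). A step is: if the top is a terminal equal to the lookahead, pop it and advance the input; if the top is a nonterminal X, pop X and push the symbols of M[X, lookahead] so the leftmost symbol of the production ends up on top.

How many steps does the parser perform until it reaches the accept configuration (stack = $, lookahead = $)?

13

step 1: stack=$ S  input=int num int false int num int $  — expand S ::= H Q
step 2: stack=$ Q H  input=int num int false int num int $  — expand H ::= K Q false K
step 3: stack=$ Q K false Q K  input=int num int false int num int $  — expand K ::= int
step 4: stack=$ Q K false Q int  input=int num int false int num int $  — match int
step 5: stack=$ Q K false Q  input=num int false int num int $  — expand Q ::= num int
step 6: stack=$ Q K false int num  input=num int false int num int $  — match num
step 7: stack=$ Q K false int  input=int false int num int $  — match int
step 8: stack=$ Q K false  input=false int num int $  — match false
step 9: stack=$ Q K  input=int num int $  — expand K ::= int
step 10: stack=$ Q int  input=int num int $  — match int
step 11: stack=$ Q  input=num int $  — expand Q ::= num int
step 12: stack=$ int num  input=num int $  — match num
step 13: stack=$ int  input=int $  — match int
Accept reached after 13 steps.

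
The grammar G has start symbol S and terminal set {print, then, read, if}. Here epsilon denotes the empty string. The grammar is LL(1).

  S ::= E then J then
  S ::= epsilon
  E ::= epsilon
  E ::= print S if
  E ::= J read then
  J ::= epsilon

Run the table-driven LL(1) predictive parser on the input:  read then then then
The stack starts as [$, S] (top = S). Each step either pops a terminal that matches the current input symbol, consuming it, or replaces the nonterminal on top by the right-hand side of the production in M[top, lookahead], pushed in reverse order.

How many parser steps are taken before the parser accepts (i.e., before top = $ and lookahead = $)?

     Stack                      Input                  Action
  1  $ S                        read then then then $  expand S ::= E then J then
  2  $ then J then E            read then then then $  expand E ::= J read then
  3  $ then J then then read J  read then then then $  expand J ::= epsilon
  4  $ then J then then read    read then then then $  match read
  5  $ then J then then         then then then $       match then
  6  $ then J then              then then $            match then
  7  $ then J                   then $                 expand J ::= epsilon
  8  $ then                     then $                 match then
Accept reached after 8 steps.

8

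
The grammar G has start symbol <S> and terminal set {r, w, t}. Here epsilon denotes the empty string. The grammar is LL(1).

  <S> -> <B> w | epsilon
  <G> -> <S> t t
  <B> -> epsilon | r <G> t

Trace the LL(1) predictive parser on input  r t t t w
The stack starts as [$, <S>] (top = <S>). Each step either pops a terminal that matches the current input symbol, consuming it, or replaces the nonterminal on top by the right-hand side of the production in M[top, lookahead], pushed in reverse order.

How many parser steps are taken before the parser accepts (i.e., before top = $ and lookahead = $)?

9

step 1: stack=$ <S>  input=r t t t w $  — expand <S> -> <B> w
step 2: stack=$ w <B>  input=r t t t w $  — expand <B> -> r <G> t
step 3: stack=$ w t <G> r  input=r t t t w $  — match r
step 4: stack=$ w t <G>  input=t t t w $  — expand <G> -> <S> t t
step 5: stack=$ w t t t <S>  input=t t t w $  — expand <S> -> epsilon
step 6: stack=$ w t t t  input=t t t w $  — match t
step 7: stack=$ w t t  input=t t w $  — match t
step 8: stack=$ w t  input=t w $  — match t
step 9: stack=$ w  input=w $  — match w
Accept reached after 9 steps.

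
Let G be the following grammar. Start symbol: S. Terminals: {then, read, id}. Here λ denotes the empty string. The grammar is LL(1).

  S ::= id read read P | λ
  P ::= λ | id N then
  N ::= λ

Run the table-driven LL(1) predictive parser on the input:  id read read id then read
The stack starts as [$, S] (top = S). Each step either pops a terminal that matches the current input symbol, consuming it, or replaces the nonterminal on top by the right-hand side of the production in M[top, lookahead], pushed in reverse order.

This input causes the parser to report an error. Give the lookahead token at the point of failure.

     Stack             Input                        Action
  1  $ S               id read read id then read $  expand S ::= id read read P
  2  $ P read read id  id read read id then read $  match id
  3  $ P read read     read read id then read $     match read
  4  $ P read          read id then read $          match read
  5  $ P               id then read $               expand P ::= id N then
  6  $ then N id       id then read $               match id
  7  $ then N          then read $                  expand N ::= λ
  8  $ then            then read $                  match then
  9  $                 read $                       error: stack empty but input remains

read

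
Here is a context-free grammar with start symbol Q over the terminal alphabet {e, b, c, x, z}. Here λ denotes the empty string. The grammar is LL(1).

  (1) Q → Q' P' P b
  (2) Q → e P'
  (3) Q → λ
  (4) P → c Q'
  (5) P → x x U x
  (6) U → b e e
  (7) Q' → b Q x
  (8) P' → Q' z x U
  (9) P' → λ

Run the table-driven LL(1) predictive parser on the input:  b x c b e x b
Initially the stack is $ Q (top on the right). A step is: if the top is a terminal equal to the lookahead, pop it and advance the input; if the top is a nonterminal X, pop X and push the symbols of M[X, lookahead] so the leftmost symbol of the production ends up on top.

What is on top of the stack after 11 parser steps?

step 1: stack=$ Q  input=b x c b e x b $  — expand Q → Q' P' P b
step 2: stack=$ b P P' Q'  input=b x c b e x b $  — expand Q' → b Q x
step 3: stack=$ b P P' x Q b  input=b x c b e x b $  — match b
step 4: stack=$ b P P' x Q  input=x c b e x b $  — expand Q → λ
step 5: stack=$ b P P' x  input=x c b e x b $  — match x
step 6: stack=$ b P P'  input=c b e x b $  — expand P' → λ
step 7: stack=$ b P  input=c b e x b $  — expand P → c Q'
step 8: stack=$ b Q' c  input=c b e x b $  — match c
step 9: stack=$ b Q'  input=b e x b $  — expand Q' → b Q x
step 10: stack=$ b x Q b  input=b e x b $  — match b
step 11: stack=$ b x Q  input=e x b $  — expand Q → e P'
Stack after step 11: $ b x P' e (top = e).

e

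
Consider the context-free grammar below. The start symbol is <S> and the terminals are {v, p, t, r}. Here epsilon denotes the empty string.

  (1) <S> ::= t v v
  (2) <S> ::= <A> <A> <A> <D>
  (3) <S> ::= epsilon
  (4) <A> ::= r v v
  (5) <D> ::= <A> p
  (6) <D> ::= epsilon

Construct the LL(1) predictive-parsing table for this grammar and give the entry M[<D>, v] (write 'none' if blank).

FIRST(<A>): from <A>::=r v v we get {r}. So FIRST(<A>) = {r}.
FIRST(<S>): from <S>::=t v v we get {t}; from <S>::=<A> <A> <A> <D> we get {r}; from <S>::=epsilon we get {epsilon}. So FIRST(<S>) = {epsilon, r, t}.
FIRST(<D>): from <D>::=<A> p we get {r}; from <D>::=epsilon we get {epsilon}. So FIRST(<D>) = {epsilon, r}.
FOLLOW(<S>) includes $ since <S> is the start symbol.
FOLLOW(<S>): <S> appears on no right-hand side. Thus FOLLOW(<S>) = {$}.
FOLLOW(<D>): in <S>::=<A> <A> <A> <D>, the suffix after <D> is empty, so FOLLOW(<D>) ⊇ FOLLOW(<S>) = {$}. Thus FOLLOW(<D>) = {$}.
For <D> ::= <A> p: FIRST(<A> p) = {r}, so it goes in M[<D>, t] for t ∈ {r}.
For <D> ::= epsilon: FIRST(epsilon) = {epsilon}, so it goes in M[<D>, t] for t ∈ {}; since epsilon ∈ FIRST, also for every t ∈ FOLLOW(<D>) = {$}.
None of these place a production in M[<D>, v].

none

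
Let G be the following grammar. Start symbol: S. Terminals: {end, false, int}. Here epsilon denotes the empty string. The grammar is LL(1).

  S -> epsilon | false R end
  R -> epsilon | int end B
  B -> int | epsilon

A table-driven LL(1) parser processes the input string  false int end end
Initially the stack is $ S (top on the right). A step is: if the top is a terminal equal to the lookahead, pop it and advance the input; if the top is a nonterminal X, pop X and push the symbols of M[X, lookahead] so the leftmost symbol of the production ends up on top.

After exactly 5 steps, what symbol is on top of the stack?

B

     Stack            Input                Action
  1  $ S              false int end end $  expand S -> false R end
  2  $ end R false    false int end end $  match false
  3  $ end R          int end end $        expand R -> int end B
  4  $ end B end int  int end end $        match int
  5  $ end B end      end end $            match end
Stack after step 5: $ end B (top = B).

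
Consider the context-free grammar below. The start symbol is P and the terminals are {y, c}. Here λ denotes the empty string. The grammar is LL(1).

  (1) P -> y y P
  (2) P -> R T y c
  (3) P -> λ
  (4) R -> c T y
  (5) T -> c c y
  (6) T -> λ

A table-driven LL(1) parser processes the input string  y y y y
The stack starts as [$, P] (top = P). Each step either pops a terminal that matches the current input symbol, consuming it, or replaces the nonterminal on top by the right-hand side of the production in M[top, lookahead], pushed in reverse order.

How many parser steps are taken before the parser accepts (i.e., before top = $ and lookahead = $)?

7

     Stack    Input      Action
  1  $ P      y y y y $  expand P -> y y P
  2  $ P y y  y y y y $  match y
  3  $ P y    y y y $    match y
  4  $ P      y y $      expand P -> y y P
  5  $ P y y  y y $      match y
  6  $ P y    y $        match y
  7  $ P      $          expand P -> λ
Accept reached after 7 steps.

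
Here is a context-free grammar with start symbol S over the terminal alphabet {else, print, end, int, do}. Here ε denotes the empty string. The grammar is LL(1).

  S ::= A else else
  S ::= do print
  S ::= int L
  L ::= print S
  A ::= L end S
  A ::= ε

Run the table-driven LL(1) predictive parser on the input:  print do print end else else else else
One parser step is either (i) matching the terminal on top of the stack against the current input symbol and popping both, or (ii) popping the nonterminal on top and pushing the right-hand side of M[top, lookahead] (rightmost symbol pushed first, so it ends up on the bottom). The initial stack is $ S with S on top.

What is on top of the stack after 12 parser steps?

else

step 1: stack=$ S  input=print do print end else else else else $  — expand S ::= A else else
step 2: stack=$ else else A  input=print do print end else else else else $  — expand A ::= L end S
step 3: stack=$ else else S end L  input=print do print end else else else else $  — expand L ::= print S
step 4: stack=$ else else S end S print  input=print do print end else else else else $  — match print
step 5: stack=$ else else S end S  input=do print end else else else else $  — expand S ::= do print
step 6: stack=$ else else S end print do  input=do print end else else else else $  — match do
step 7: stack=$ else else S end print  input=print end else else else else $  — match print
step 8: stack=$ else else S end  input=end else else else else $  — match end
step 9: stack=$ else else S  input=else else else else $  — expand S ::= A else else
step 10: stack=$ else else else else A  input=else else else else $  — expand A ::= ε
step 11: stack=$ else else else else  input=else else else else $  — match else
step 12: stack=$ else else else  input=else else else $  — match else
Stack after step 12: $ else else (top = else).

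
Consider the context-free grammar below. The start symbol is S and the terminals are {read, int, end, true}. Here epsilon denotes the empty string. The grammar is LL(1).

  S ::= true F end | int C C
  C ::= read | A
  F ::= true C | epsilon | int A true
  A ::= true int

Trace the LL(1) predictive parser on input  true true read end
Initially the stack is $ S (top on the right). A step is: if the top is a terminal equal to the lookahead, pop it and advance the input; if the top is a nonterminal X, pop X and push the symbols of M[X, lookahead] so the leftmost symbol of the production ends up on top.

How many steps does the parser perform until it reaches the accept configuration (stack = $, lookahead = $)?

7

     Stack         Input                 Action
  1  $ S           true true read end $  expand S ::= true F end
  2  $ end F true  true true read end $  match true
  3  $ end F       true read end $       expand F ::= true C
  4  $ end C true  true read end $       match true
  5  $ end C       read end $            expand C ::= read
  6  $ end read    read end $            match read
  7  $ end         end $                 match end
Accept reached after 7 steps.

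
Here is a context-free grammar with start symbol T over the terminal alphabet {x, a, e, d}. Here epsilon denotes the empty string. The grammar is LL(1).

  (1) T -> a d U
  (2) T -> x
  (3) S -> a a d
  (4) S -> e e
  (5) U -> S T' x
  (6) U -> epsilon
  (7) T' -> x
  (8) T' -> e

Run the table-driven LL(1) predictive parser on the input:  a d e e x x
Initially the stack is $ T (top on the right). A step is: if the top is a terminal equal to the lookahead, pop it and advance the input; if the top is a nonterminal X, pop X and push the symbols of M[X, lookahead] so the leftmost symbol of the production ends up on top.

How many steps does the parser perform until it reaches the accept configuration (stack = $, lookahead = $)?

      Stack       Input          Action
   1  $ T         a d e e x x $  expand T -> a d U
   2  $ U d a     a d e e x x $  match a
   3  $ U d       d e e x x $    match d
   4  $ U         e e x x $      expand U -> S T' x
   5  $ x T' S    e e x x $      expand S -> e e
   6  $ x T' e e  e e x x $      match e
   7  $ x T' e    e x x $        match e
   8  $ x T'      x x $          expand T' -> x
   9  $ x x       x x $          match x
  10  $ x         x $            match x
Accept reached after 10 steps.

10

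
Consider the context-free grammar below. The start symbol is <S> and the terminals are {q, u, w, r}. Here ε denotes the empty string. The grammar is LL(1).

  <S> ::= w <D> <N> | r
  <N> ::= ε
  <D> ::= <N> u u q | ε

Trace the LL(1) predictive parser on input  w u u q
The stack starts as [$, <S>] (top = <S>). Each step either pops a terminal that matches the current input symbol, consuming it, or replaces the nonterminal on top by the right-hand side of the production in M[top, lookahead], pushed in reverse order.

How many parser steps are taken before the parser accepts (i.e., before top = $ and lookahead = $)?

     Stack            Input      Action
  1  $ <S>            w u u q $  expand <S> ::= w <D> <N>
  2  $ <N> <D> w      w u u q $  match w
  3  $ <N> <D>        u u q $    expand <D> ::= <N> u u q
  4  $ <N> q u u <N>  u u q $    expand <N> ::= ε
  5  $ <N> q u u      u u q $    match u
  6  $ <N> q u        u q $      match u
  7  $ <N> q          q $        match q
  8  $ <N>            $          expand <N> ::= ε
Accept reached after 8 steps.

8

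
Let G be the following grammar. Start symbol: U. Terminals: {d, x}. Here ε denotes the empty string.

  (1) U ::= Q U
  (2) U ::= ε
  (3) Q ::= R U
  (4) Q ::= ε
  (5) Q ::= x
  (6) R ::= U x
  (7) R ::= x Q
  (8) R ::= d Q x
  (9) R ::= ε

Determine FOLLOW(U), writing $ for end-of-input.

FIRST(U): from U::=Q U we get {ε, d, x}; from U::=ε we get {ε}. So FIRST(U) = {ε, d, x}.
FIRST(R): from R::=U x we get {d, x}; from R::=x Q we get {x}; from R::=d Q x we get {d}; from R::=ε we get {ε}. So FIRST(R) = {ε, d, x}.
FIRST(Q): from Q::=R U we get {ε, d, x}; from Q::=ε we get {ε}; from Q::=x we get {x}. So FIRST(Q) = {ε, d, x}.
FOLLOW(U) includes $ since U is the start symbol.
FOLLOW(U): in U::=Q U, the suffix after U is empty (adds nothing new); in Q::=R U, the suffix after U is empty, so FOLLOW(U) ⊇ FOLLOW(Q) = {$, d, x}; in R::=U x, U is followed by x with FIRST {x}. Thus FOLLOW(U) = {$, d, x}.
FOLLOW(Q): in U::=Q U, Q is followed by U with FIRST {ε, d, x}; in U::=Q U, the suffix after Q is nullable, so FOLLOW(Q) ⊇ FOLLOW(U) = {$, d, x}; in R::=x Q, the suffix after Q is empty, so FOLLOW(Q) ⊇ FOLLOW(R) = {$, d, x}; in R::=d Q x, Q is followed by x with FIRST {x}. Thus FOLLOW(Q) = {$, d, x}.
FOLLOW(R): in Q::=R U, R is followed by U with FIRST {ε, d, x}; in Q::=R U, the suffix after R is nullable, so FOLLOW(R) ⊇ FOLLOW(Q) = {$, d, x}. Thus FOLLOW(R) = {$, d, x}.

{$, d, x}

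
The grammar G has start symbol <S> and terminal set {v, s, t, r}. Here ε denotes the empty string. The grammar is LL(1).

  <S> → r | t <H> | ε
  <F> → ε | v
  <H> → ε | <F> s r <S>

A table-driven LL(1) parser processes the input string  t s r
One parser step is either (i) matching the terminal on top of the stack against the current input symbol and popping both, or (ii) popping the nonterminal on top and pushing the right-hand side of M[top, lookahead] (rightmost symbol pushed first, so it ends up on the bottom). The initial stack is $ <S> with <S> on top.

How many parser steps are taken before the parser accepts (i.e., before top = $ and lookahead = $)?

7

     Stack          Input    Action
  1  $ <S>          t s r $  expand <S> → t <H>
  2  $ <H> t        t s r $  match t
  3  $ <H>          s r $    expand <H> → <F> s r <S>
  4  $ <S> r s <F>  s r $    expand <F> → ε
  5  $ <S> r s      s r $    match s
  6  $ <S> r        r $      match r
  7  $ <S>          $        expand <S> → ε
Accept reached after 7 steps.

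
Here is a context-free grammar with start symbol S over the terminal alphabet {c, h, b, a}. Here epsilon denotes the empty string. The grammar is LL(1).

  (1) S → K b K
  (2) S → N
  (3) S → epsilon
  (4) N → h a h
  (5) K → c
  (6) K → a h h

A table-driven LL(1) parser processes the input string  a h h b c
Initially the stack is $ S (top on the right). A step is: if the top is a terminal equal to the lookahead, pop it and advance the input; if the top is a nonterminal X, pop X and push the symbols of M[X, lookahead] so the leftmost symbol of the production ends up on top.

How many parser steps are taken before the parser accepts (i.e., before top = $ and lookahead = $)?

     Stack        Input        Action
  1  $ S          a h h b c $  expand S → K b K
  2  $ K b K      a h h b c $  expand K → a h h
  3  $ K b h h a  a h h b c $  match a
  4  $ K b h h    h h b c $    match h
  5  $ K b h      h b c $      match h
  6  $ K b        b c $        match b
  7  $ K          c $          expand K → c
  8  $ c          c $          match c
Accept reached after 8 steps.

8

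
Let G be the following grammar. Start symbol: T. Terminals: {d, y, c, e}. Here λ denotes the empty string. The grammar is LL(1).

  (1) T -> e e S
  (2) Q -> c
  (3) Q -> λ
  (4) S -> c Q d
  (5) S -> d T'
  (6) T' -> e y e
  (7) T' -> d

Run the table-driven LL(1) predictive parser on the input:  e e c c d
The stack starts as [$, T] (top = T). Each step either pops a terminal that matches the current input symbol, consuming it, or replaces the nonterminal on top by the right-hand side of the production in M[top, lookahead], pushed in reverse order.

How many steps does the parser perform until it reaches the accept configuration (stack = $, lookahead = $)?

8

step 1: stack=$ T  input=e e c c d $  — expand T -> e e S
step 2: stack=$ S e e  input=e e c c d $  — match e
step 3: stack=$ S e  input=e c c d $  — match e
step 4: stack=$ S  input=c c d $  — expand S -> c Q d
step 5: stack=$ d Q c  input=c c d $  — match c
step 6: stack=$ d Q  input=c d $  — expand Q -> c
step 7: stack=$ d c  input=c d $  — match c
step 8: stack=$ d  input=d $  — match d
Accept reached after 8 steps.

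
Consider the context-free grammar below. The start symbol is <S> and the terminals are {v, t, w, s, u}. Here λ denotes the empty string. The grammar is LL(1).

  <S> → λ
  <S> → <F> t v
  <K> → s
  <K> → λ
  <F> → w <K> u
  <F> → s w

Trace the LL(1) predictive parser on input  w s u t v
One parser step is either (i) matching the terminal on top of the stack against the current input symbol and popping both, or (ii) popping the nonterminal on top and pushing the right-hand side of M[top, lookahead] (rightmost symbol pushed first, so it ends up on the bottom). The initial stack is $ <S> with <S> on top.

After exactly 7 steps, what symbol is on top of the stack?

step 1: stack=$ <S>  input=w s u t v $  — expand <S> → <F> t v
step 2: stack=$ v t <F>  input=w s u t v $  — expand <F> → w <K> u
step 3: stack=$ v t u <K> w  input=w s u t v $  — match w
step 4: stack=$ v t u <K>  input=s u t v $  — expand <K> → s
step 5: stack=$ v t u s  input=s u t v $  — match s
step 6: stack=$ v t u  input=u t v $  — match u
step 7: stack=$ v t  input=t v $  — match t
Stack after step 7: $ v (top = v).

v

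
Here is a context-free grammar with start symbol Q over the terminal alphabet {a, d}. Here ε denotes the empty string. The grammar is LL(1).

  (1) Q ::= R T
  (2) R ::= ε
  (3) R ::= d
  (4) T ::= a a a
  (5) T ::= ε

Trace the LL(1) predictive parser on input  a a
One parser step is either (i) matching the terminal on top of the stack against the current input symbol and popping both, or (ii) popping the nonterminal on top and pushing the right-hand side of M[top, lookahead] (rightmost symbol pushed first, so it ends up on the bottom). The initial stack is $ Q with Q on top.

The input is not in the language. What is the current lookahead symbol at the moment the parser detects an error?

$

step 1: stack=$ Q  input=a a $  — expand Q ::= R T
step 2: stack=$ T R  input=a a $  — expand R ::= ε
step 3: stack=$ T  input=a a $  — expand T ::= a a a
step 4: stack=$ a a a  input=a a $  — match a
step 5: stack=$ a a  input=a $  — match a
step 6: stack=$ a  input=$  — error: top is terminal a but lookahead is $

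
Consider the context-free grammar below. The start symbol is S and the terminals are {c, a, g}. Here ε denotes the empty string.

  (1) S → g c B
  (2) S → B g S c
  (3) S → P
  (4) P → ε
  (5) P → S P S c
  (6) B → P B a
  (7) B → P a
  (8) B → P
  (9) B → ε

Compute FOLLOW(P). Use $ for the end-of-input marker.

{$, a, c, g}

FIRST(S): from S→g c B we get {g}; from S→B g S c we get {a, c, g}; from S→P we get {ε, a, c, g}. So FIRST(S) = {ε, a, c, g}.
FIRST(P): from P→ε we get {ε}; from P→S P S c we get {a, c, g}. So FIRST(P) = {ε, a, c, g}.
FIRST(B): from B→P B a we get {a, c, g}; from B→P a we get {a, c, g}; from B→P we get {ε, a, c, g}; from B→ε we get {ε}. So FIRST(B) = {ε, a, c, g}.
FOLLOW(S) includes $ since S is the start symbol.
FOLLOW(S): in S→B g S c, S is followed by c with FIRST {c}; in P→S P S c (occurrence 1), S is followed by P S c with FIRST {a, c, g}; in P→S P S c (occurrence 2), S is followed by c with FIRST {c}. Thus FOLLOW(S) = {$, a, c, g}.
FOLLOW(B): in S→g c B, the suffix after B is empty, so FOLLOW(B) ⊇ FOLLOW(S) = {$, a, c, g}; in S→B g S c, B is followed by g S c with FIRST {g}; in B→P B a, B is followed by a with FIRST {a}. Thus FOLLOW(B) = {$, a, c, g}.
FOLLOW(P): in S→P, the suffix after P is empty, so FOLLOW(P) ⊇ FOLLOW(S) = {$, a, c, g}; in P→S P S c, P is followed by S c with FIRST {a, c, g}; in B→P B a, P is followed by B a with FIRST {a, c, g}; in B→P a, P is followed by a with FIRST {a}; in B→P, the suffix after P is empty, so FOLLOW(P) ⊇ FOLLOW(B) = {$, a, c, g}. Thus FOLLOW(P) = {$, a, c, g}.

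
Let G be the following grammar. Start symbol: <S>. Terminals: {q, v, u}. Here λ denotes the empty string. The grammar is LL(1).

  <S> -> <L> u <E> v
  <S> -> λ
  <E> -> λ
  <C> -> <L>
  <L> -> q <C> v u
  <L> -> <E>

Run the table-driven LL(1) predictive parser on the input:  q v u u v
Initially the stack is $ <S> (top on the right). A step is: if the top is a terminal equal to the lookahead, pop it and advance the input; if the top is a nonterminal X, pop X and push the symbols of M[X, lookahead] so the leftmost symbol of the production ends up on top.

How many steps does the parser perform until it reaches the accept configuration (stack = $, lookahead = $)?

step 1: stack=$ <S>  input=q v u u v $  — expand <S> -> <L> u <E> v
step 2: stack=$ v <E> u <L>  input=q v u u v $  — expand <L> -> q <C> v u
step 3: stack=$ v <E> u u v <C> q  input=q v u u v $  — match q
step 4: stack=$ v <E> u u v <C>  input=v u u v $  — expand <C> -> <L>
step 5: stack=$ v <E> u u v <L>  input=v u u v $  — expand <L> -> <E>
step 6: stack=$ v <E> u u v <E>  input=v u u v $  — expand <E> -> λ
step 7: stack=$ v <E> u u v  input=v u u v $  — match v
step 8: stack=$ v <E> u u  input=u u v $  — match u
step 9: stack=$ v <E> u  input=u v $  — match u
step 10: stack=$ v <E>  input=v $  — expand <E> -> λ
step 11: stack=$ v  input=v $  — match v
Accept reached after 11 steps.

11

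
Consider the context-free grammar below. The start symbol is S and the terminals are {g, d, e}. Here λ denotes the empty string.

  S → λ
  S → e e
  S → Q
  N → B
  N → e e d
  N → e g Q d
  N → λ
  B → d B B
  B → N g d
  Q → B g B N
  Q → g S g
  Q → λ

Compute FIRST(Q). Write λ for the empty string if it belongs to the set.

FIRST(S): from S→λ we get {λ}; from S→e e we get {e}; from S→Q we get {λ, d, e, g}. So FIRST(S) = {λ, d, e, g}.
FIRST(N): from N→B we get {d, e, g}; from N→e e d we get {e}; from N→e g Q d we get {e}; from N→λ we get {λ}. So FIRST(N) = {λ, d, e, g}.
FIRST(B): from B→d B B we get {d}; from B→N g d we get {d, e, g}. So FIRST(B) = {d, e, g}.
FIRST(Q): from Q→B g B N we get {d, e, g}; from Q→g S g we get {g}; from Q→λ we get {λ}. So FIRST(Q) = {λ, d, e, g}.

{λ, d, e, g}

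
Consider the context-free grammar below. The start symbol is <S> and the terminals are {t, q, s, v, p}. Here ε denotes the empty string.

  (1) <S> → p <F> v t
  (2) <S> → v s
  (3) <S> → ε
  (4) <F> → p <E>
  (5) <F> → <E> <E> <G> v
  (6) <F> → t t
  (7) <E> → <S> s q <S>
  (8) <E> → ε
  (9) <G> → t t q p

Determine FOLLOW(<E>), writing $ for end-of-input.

{p, s, t, v}

FIRST(<S>) = {ε, p, v}
FIRST(<G>) = {t}
FIRST(<E>) = {ε, p, s, v}  (via <S> s q <S>)
FIRST(<F>) = {p, s, t, v}  (via <E> <E> <G> v)
FOLLOW(<S>) includes $ since <S> is the start symbol.
FOLLOW(<F>): in <S>→p <F> v t, <F> is followed by v t with FIRST {v}. Thus FOLLOW(<F>) = {v}.
FOLLOW(<E>): in <F>→p <E>, the suffix after <E> is empty, so FOLLOW(<E>) ⊇ FOLLOW(<F>) = {v}; in <F>→<E> <E> <G> v (occurrence 1), <E> is followed by <E> <G> v with FIRST {p, s, t, v}; in <F>→<E> <E> <G> v (occurrence 2), <E> is followed by <G> v with FIRST {t}. Thus FOLLOW(<E>) = {p, s, t, v}.
FOLLOW(<S>): in <E>→<S> s q <S> (occurrence 1), <S> is followed by s q <S> with FIRST {s}; in <E>→<S> s q <S> (occurrence 2), the suffix after <S> is empty, so FOLLOW(<S>) ⊇ FOLLOW(<E>) = {p, s, t, v}. Thus FOLLOW(<S>) = {$, p, s, t, v}.
FOLLOW(<G>): in <F>→<E> <E> <G> v, <G> is followed by v with FIRST {v}. Thus FOLLOW(<G>) = {v}.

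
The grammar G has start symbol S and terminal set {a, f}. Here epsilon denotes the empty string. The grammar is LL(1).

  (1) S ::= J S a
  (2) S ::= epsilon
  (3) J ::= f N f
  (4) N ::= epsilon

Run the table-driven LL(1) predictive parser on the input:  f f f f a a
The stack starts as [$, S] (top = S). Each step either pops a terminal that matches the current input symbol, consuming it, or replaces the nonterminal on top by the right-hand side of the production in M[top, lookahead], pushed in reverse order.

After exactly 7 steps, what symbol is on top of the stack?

f

     Stack        Input          Action
  1  $ S          f f f f a a $  expand S ::= J S a
  2  $ a S J      f f f f a a $  expand J ::= f N f
  3  $ a S f N f  f f f f a a $  match f
  4  $ a S f N    f f f a a $    expand N ::= epsilon
  5  $ a S f      f f f a a $    match f
  6  $ a S        f f a a $      expand S ::= J S a
  7  $ a a S J    f f a a $      expand J ::= f N f
Stack after step 7: $ a a S f N f (top = f).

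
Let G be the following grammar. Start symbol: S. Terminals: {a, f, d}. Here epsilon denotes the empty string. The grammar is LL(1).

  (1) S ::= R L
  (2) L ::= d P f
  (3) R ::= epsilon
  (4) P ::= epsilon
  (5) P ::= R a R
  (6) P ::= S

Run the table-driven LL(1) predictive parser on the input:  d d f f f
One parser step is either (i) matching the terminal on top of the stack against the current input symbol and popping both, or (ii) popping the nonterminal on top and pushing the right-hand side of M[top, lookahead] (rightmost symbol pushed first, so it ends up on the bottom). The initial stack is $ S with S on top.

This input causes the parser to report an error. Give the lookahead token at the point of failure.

f

step 1: stack=$ S  input=d d f f f $  — expand S ::= R L
step 2: stack=$ L R  input=d d f f f $  — expand R ::= epsilon
step 3: stack=$ L  input=d d f f f $  — expand L ::= d P f
step 4: stack=$ f P d  input=d d f f f $  — match d
step 5: stack=$ f P  input=d f f f $  — expand P ::= S
step 6: stack=$ f S  input=d f f f $  — expand S ::= R L
step 7: stack=$ f L R  input=d f f f $  — expand R ::= epsilon
step 8: stack=$ f L  input=d f f f $  — expand L ::= d P f
step 9: stack=$ f f P d  input=d f f f $  — match d
step 10: stack=$ f f P  input=f f f $  — expand P ::= epsilon
step 11: stack=$ f f  input=f f f $  — match f
step 12: stack=$ f  input=f f $  — match f
step 13: stack=$  input=f $  — error: stack empty but input remains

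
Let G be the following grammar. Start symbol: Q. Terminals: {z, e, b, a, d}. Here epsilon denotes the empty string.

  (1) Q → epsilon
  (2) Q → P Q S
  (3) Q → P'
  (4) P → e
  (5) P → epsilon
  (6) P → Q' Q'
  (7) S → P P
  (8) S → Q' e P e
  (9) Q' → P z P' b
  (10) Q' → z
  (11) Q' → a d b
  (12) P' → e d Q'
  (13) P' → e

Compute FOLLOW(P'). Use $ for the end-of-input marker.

{$, a, b, e, z}

FIRST(P'): from P'→e d Q' we get {e}; from P'→e we get {e}. So FIRST(P') = {e}.
FIRST(Q): from Q→epsilon we get {epsilon}; from Q→P Q S we get {epsilon, a, e, z}; from Q→P' we get {e}. So FIRST(Q) = {epsilon, a, e, z}.
FIRST(P): from P→e we get {e}; from P→epsilon we get {epsilon}; from P→Q' Q' we get {a, e, z}. So FIRST(P) = {epsilon, a, e, z}.
FIRST(Q'): from Q'→P z P' b we get {a, e, z}; from Q'→z we get {z}; from Q'→a d b we get {a}. So FIRST(Q') = {a, e, z}.
FIRST(S): from S→P P we get {epsilon, a, e, z}; from S→Q' e P e we get {a, e, z}. So FIRST(S) = {epsilon, a, e, z}.
FOLLOW(Q) includes $ since Q is the start symbol.
FOLLOW(Q): in Q→P Q S, Q is followed by S with FIRST {epsilon, a, e, z}; in Q→P Q S, the suffix after Q is nullable (adds nothing new). Thus FOLLOW(Q) = {$, a, e, z}.
FOLLOW(S): in Q→P Q S, the suffix after S is empty, so FOLLOW(S) ⊇ FOLLOW(Q) = {$, a, e, z}. Thus FOLLOW(S) = {$, a, e, z}.
FOLLOW(P): in Q→P Q S, P is followed by Q S with FIRST {epsilon, a, e, z}; in Q→P Q S, the suffix after P is nullable, so FOLLOW(P) ⊇ FOLLOW(Q) = {$, a, e, z}; in S→P P (occurrence 1), P is followed by P with FIRST {epsilon, a, e, z}; in S→P P (occurrence 1), the suffix after P is nullable, so FOLLOW(P) ⊇ FOLLOW(S) = {$, a, e, z}; in S→P P (occurrence 2), the suffix after P is empty, so FOLLOW(P) ⊇ FOLLOW(S) = {$, a, e, z}; in S→Q' e P e, P is followed by e with FIRST {e}; in Q'→P z P' b, P is followed by z P' b with FIRST {z}. Thus FOLLOW(P) = {$, a, e, z}.
FOLLOW(P'): in Q→P', the suffix after P' is empty, so FOLLOW(P') ⊇ FOLLOW(Q) = {$, a, e, z}; in Q'→P z P' b, P' is followed by b with FIRST {b}. Thus FOLLOW(P') = {$, a, b, e, z}.
FOLLOW(Q'): in P→Q' Q' (occurrence 1), Q' is followed by Q' with FIRST {a, e, z}; in P→Q' Q' (occurrence 2), the suffix after Q' is empty, so FOLLOW(Q') ⊇ FOLLOW(P) = {$, a, e, z}; in S→Q' e P e, Q' is followed by e P e with FIRST {e}; in P'→e d Q', the suffix after Q' is empty, so FOLLOW(Q') ⊇ FOLLOW(P') = {$, a, b, e, z}. Thus FOLLOW(Q') = {$, a, b, e, z}.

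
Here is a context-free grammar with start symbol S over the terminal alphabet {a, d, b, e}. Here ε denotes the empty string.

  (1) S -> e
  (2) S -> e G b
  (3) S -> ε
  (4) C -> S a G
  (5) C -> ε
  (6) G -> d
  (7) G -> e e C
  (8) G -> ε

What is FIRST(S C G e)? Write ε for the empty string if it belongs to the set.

FIRST(S): from S->e we get {e}; from S->e G b we get {e}; from S->ε we get {ε}. So FIRST(S) = {ε, e}.
FIRST(G): from G->d we get {d}; from G->e e C we get {e}; from G->ε we get {ε}. So FIRST(G) = {ε, d, e}.
FIRST(C): from C->S a G we get {a, e}; from C->ε we get {ε}. So FIRST(C) = {ε, a, e}.
FIRST(S C G e): take FIRST of each symbol in turn, carrying on past any symbol whose FIRST contains ε; result {a, d, e}.

{a, d, e}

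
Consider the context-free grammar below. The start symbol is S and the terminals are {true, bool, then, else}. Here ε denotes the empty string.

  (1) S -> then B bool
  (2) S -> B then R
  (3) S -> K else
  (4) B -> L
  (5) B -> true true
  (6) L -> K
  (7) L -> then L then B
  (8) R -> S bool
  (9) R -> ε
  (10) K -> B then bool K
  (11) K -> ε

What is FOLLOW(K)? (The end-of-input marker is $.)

{bool, else, then}

FIRST(S): from S->then B bool we get {then}; from S->B then R we get {then, true}; from S->K else we get {else, then, true}. So FIRST(S) = {else, then, true}.
FIRST(R): from R->S bool we get {else, then, true}; from R->ε we get {ε}. So FIRST(R) = {ε, else, then, true}.
FIRST(B): from B->L we get {ε, then, true}; from B->true true we get {true}. So FIRST(B) = {ε, then, true}.
FIRST(K): from K->B then bool K we get {then, true}; from K->ε we get {ε}. So FIRST(K) = {ε, then, true}.
FIRST(L): from L->K we get {ε, then, true}; from L->then L then B we get {then}. So FIRST(L) = {ε, then, true}.
FOLLOW(S) includes $ since S is the start symbol.
FOLLOW(S): in R->S bool, S is followed by bool with FIRST {bool}. Thus FOLLOW(S) = {$, bool}.
FOLLOW(R): in S->B then R, the suffix after R is empty, so FOLLOW(R) ⊇ FOLLOW(S) = {$, bool}. Thus FOLLOW(R) = {$, bool}.
FOLLOW(B): in S->then B bool, B is followed by bool with FIRST {bool}; in S->B then R, B is followed by then R with FIRST {then}; in L->then L then B, the suffix after B is empty, so FOLLOW(B) ⊇ FOLLOW(L) = {bool, then}; in K->B then bool K, B is followed by then bool K with FIRST {then}. Thus FOLLOW(B) = {bool, then}.
FOLLOW(L): in B->L, the suffix after L is empty, so FOLLOW(L) ⊇ FOLLOW(B) = {bool, then}; in L->then L then B, L is followed by then B with FIRST {then}. Thus FOLLOW(L) = {bool, then}.
FOLLOW(K): in S->K else, K is followed by else with FIRST {else}; in L->K, the suffix after K is empty, so FOLLOW(K) ⊇ FOLLOW(L) = {bool, then}; in K->B then bool K, the suffix after K is empty (adds nothing new). Thus FOLLOW(K) = {bool, else, then}.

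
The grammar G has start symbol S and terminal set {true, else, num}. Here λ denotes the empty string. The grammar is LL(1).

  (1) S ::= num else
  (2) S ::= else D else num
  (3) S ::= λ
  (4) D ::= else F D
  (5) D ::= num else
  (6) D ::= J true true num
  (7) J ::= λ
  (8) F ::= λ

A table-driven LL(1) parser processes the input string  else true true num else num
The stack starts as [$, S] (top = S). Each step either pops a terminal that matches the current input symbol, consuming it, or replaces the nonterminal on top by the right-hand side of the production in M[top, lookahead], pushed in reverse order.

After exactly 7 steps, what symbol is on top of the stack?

else

step 1: stack=$ S  input=else true true num else num $  — expand S ::= else D else num
step 2: stack=$ num else D else  input=else true true num else num $  — match else
step 3: stack=$ num else D  input=true true num else num $  — expand D ::= J true true num
step 4: stack=$ num else num true true J  input=true true num else num $  — expand J ::= λ
step 5: stack=$ num else num true true  input=true true num else num $  — match true
step 6: stack=$ num else num true  input=true num else num $  — match true
step 7: stack=$ num else num  input=num else num $  — match num
Stack after step 7: $ num else (top = else).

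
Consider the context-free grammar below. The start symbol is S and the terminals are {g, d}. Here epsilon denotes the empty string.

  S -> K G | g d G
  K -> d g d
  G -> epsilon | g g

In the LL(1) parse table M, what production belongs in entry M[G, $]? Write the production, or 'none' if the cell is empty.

FIRST(K): from K->d g d we get {d}. So FIRST(K) = {d}.
FIRST(G): from G->epsilon we get {epsilon}; from G->g g we get {g}. So FIRST(G) = {epsilon, g}.
FIRST(S): from S->K G we get {d}; from S->g d G we get {g}. So FIRST(S) = {d, g}.
FOLLOW(S) includes $ since S is the start symbol.
FOLLOW(S): S appears on no right-hand side. Thus FOLLOW(S) = {$}.
FOLLOW(G): in S->K G, the suffix after G is empty, so FOLLOW(G) ⊇ FOLLOW(S) = {$}; in S->g d G, the suffix after G is empty, so FOLLOW(G) ⊇ FOLLOW(S) = {$}. Thus FOLLOW(G) = {$}.
For G -> epsilon: FIRST(epsilon) = {epsilon}, so it goes in M[G, t] for t ∈ {}; since epsilon ∈ FIRST, also for every t ∈ FOLLOW(G) = {$}.
For G -> g g: FIRST(g g) = {g}, so it goes in M[G, t] for t ∈ {g}.

G -> epsilon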